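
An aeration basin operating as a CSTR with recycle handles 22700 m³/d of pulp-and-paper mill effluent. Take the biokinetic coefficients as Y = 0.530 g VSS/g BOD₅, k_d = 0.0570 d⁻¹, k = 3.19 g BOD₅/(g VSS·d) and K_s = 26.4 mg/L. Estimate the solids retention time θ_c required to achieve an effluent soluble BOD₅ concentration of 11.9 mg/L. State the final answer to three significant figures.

At the target effluent, Y k S/(K_s+S) = 0.530×3.19×11.9/38.30 = 0.5253 d⁻¹.
1/θ_c = 0.5253 − 0.0570 = 0.4683 d⁻¹, so θ_c = 2.135 d.

θ_c ≈ 2.14 d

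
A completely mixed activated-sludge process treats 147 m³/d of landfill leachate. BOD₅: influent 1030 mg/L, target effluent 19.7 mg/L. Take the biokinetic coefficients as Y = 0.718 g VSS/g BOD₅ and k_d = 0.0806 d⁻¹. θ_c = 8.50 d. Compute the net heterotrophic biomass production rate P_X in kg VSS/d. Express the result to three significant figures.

P_X ≈ 63.3 kg VSS/d

Y_obs = Y / (1 + k_d θ_c) = 0.718 / (1 + 0.0806 × 8.50) = 0.718 / 1.685 = 0.4261.
ΔS = 1030 − 19.7 = 1010 mg/L, so the substrate removal rate is 147 × 1010/1000 = 148.5 kg BOD₅/d.
Net biomass production P_X = Y_obs × Q·(S₀ − S) = 0.4261 × 148.5 = 63.28 kg VSS/d.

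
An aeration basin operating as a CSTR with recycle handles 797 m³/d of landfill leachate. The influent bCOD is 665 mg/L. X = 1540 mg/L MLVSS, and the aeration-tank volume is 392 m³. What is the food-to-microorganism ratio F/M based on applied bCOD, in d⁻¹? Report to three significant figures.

Food-to-microorganism ratio F/M = Q S₀ / (V X) = 797 × 665 / (392.0 × 1540) = 0.8780 d⁻¹.

F/M ≈ 0.878 d⁻¹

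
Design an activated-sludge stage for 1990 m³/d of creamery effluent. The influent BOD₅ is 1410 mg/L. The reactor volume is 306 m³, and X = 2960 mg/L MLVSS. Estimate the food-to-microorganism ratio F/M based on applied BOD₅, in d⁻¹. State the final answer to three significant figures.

F/M = applied load / biomass = Q·S₀/(V·X) = 1990 × 1410 / (306.0 × 2960) = 3.098 d⁻¹.

F/M ≈ 3.10 d⁻¹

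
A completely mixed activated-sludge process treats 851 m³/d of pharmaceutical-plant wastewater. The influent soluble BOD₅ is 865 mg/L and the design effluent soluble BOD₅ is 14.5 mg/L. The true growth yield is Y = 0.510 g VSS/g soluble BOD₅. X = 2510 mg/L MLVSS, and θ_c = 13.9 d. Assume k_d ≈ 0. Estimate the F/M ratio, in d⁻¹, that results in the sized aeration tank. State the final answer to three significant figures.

F/M ≈ 0.143 d⁻¹

Biomass mass balance (decay neglected): V·X = Y·Q·(S₀ − S)·θ_c, so V = 0.510 × 851 × (865 − 14.5) × 13.9 / 2510 = 2044 m³.
Food-to-microorganism ratio F/M = Q S₀ / (V X) = 851 × 865 / (2044 × 2510) = 0.1435 d⁻¹.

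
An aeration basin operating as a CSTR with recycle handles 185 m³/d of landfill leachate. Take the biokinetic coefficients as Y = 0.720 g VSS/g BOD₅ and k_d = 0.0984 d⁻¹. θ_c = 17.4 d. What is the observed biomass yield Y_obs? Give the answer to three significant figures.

Observed yield with endogenous decay: Y_obs = Y / (1 + k_d·θ_c) = 0.720 / (1 + 0.0984 × 17.4) = 0.720 / 2.712 = 0.2655 g VSS/g BOD₅.

Y_obs ≈ 0.265 g VSS/g BOD₅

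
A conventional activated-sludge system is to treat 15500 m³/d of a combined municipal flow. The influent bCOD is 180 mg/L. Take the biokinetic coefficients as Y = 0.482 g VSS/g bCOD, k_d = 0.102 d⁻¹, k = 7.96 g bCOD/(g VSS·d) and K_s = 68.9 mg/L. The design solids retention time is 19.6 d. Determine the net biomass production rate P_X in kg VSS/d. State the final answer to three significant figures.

For a completely mixed reactor with recycle the Lawrence–McCarty relation gives S = K_s·(1 + k_d·θ_c) / [θ_c·(Y·k − k_d) − 1] = 68.9 × (1 + 0.102 × 19.6) / [19.6 × (0.482 × 7.96 − 0.102) − 1] = 206.6 / 72.20 = 2.862 mg/L.
The observed yield is Y_obs = Y/(1 + k_d·θ_c) = 0.482 / (1 + 0.102 × 19.6) = 0.482 / 2.999 = 0.1607 g VSS per g bCOD removed.
Mass of bCOD removed per day: Q(S₀ − S) = 15500 × 177.1 g/m³ = 2746 kg/d.
Biomass produced: P_X = Y_obs·Q·ΔS = 0.1607 × 2746 ≈ 441.3 kg VSS/d.

P_X ≈ 441 kg VSS/d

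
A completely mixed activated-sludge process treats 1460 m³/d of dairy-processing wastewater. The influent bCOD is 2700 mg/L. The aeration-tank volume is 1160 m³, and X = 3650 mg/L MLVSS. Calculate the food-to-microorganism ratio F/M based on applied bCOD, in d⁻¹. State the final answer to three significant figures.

F/M ≈ 0.931 d⁻¹

Food-to-microorganism ratio F/M = Q S₀ / (V X) = 1460 × 2700 / (1160 × 3650) = 0.9310 d⁻¹.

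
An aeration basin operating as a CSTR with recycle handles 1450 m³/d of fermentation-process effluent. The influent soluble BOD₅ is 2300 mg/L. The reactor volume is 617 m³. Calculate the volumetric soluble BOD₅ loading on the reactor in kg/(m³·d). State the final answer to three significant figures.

L_v ≈ 5.41 kg soluble BOD₅/(m³·d)

Volumetric loading L_v = Q·S₀ / V = 1450 × 2300 g/m³ / 617.0 m³ = 5405 g/(m³·d) = 5.405 kg soluble BOD₅/(m³·d).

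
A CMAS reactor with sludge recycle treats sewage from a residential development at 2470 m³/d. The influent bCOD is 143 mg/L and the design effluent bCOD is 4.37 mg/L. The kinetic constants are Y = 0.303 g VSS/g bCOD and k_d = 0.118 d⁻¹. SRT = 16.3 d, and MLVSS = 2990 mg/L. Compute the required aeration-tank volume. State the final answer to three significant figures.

Rearranging the biomass balance for a CMAS with decay, V = Y·Q·ΔS·θ_c / [X·(1+k_d θ_c)] = 0.303 × 2470 × (143 − 4.37) × 16.3 / [2990 × (1 + 0.118 × 16.3)] = 1.69×10^6 / 8741 = 193.5 m³.

V ≈ 193 m³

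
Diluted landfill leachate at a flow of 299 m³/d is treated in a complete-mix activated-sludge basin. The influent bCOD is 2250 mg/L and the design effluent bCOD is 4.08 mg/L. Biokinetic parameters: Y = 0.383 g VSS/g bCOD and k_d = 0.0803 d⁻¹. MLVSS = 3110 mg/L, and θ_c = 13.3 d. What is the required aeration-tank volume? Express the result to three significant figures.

V ≈ 532 m³

From the SRT design equation V = Y Q (S₀−S) θ_c / [X (1 + k_d θ_c)] = 0.383 × 299 × (2250 − 4.08) × 13.3 / [3110 × (1 + 0.0803 × 13.3)] = 3.42×10^6 / 6431 = 531.9 m³.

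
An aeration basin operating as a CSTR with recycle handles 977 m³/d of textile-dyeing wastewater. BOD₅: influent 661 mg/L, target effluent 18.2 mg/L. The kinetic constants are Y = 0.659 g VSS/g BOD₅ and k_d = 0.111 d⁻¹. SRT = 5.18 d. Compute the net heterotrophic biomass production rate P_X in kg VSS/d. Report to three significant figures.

P_X ≈ 263 kg VSS/d

Y_obs = Y / (1 + k_d θ_c) = 0.659 / (1 + 0.111 × 5.18) = 0.659 / 1.575 = 0.4184.
Substrate removed = Q·(S₀ − S) = 977 m³/d × (661 − 18.2) g/m³ = 6.28×10^5 g/d = 628.0 kg/d.
Net biomass production P_X = Y_obs × Q·(S₀ − S) = 0.4184 × 628.0 = 262.8 kg VSS/d.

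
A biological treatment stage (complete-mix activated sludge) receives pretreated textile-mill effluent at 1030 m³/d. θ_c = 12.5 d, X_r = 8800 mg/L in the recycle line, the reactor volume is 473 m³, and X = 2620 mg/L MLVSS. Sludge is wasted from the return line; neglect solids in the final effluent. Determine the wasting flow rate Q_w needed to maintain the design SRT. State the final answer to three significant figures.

Q_w ≈ 11.3 m³/d

Wasting from the return line (neglecting effluent solids): Q_w = V·X / (θ_c·X_r) = 473.0 × 2620 / (12.5 × 8800) = 11.27 m³/d.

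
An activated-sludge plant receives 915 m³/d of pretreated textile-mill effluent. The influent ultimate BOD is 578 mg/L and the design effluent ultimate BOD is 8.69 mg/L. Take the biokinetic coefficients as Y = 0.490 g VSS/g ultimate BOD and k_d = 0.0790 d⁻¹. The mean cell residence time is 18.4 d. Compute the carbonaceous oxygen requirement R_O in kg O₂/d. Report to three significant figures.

Y_obs = Y / (1 + k_d θ_c) = 0.490 / (1 + 0.0790 × 18.4) = 0.490 / 2.454 = 0.1997.
Q·(S₀ − S) = 915 × (578 − 8.69) × 10⁻³ = 520.9 kg/d removed.
Biomass synthesised: P_X = Y_obs × 520.9 = 104.0 kg VSS/d.
Carbonaceous O₂ demand = substrate oxidised − cell-mass equivalent = 520.9 − 1.42 × 104.0 = 373.2 kg O₂/d.

R_O ≈ 373 kg O₂/d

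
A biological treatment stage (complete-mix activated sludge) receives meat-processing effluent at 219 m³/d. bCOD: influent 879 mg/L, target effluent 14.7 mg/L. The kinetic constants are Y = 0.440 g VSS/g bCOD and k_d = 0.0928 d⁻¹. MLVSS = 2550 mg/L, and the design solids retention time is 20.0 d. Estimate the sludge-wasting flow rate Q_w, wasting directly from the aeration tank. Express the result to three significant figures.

From the SRT design equation V = Y Q (S₀−S) θ_c / [X (1 + k_d θ_c)] = 0.440 × 219 × (879 − 14.7) × 20.0 / [2550 × (1 + 0.0928 × 20.0)] = 1.67×10^6 / 7283 = 228.7 m³.
With mixed-liquor wasting, θ_c = V/Q_w, so Q_w = V/θ_c = 228.7/20.0 = 11.44 m³/d.

Q_w ≈ 11.4 m³/d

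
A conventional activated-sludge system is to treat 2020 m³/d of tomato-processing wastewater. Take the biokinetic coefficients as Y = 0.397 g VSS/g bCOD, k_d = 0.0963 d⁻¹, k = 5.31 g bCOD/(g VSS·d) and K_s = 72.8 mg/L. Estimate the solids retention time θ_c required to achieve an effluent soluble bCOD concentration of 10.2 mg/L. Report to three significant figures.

Specific growth rate at S = 10.2 mg/L: μ = YkS/(K_s+S) = 0.397·5.31·10.2/(72.8+10.2) = 0.2591 d⁻¹.
1/θ_c = 0.2591 − 0.0963 = 0.1628 d⁻¹, so θ_c = 6.144 d.

θ_c ≈ 6.14 d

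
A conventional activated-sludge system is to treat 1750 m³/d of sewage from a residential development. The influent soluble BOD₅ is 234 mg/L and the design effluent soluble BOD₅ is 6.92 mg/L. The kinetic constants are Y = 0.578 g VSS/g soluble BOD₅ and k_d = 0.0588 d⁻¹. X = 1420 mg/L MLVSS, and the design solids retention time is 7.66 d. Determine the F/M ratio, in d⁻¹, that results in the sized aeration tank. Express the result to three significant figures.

From the SRT design equation V = Y Q (S₀−S) θ_c / [X (1 + k_d θ_c)] = 0.578 × 1750 × (234 − 6.92) × 7.66 / [1420 × (1 + 0.0588 × 7.66)] = 1.76×10^6 / 2060 = 854.3 m³.
F/M = applied load / biomass = Q·S₀/(V·X) = 1750 × 234 / (854.3 × 1420) = 0.3376 d⁻¹.

F/M ≈ 0.338 d⁻¹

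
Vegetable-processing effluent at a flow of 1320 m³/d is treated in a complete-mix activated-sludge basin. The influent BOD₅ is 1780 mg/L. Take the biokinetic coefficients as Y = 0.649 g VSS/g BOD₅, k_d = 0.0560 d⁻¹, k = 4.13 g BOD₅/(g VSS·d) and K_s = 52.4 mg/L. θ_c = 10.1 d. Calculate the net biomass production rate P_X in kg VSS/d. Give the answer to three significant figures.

For a completely mixed reactor with recycle the Lawrence–McCarty relation gives S = K_s·(1 + k_d·θ_c) / [θ_c·(Y·k − k_d) − 1] = 52.4 × (1 + 0.0560 × 10.1) / [10.1 × (0.649 × 4.13 − 0.0560) − 1] = 82.04 / 25.51 = 3.216 mg/L.
Correct the yield for decay: Y_obs = Y/(1 + k_d θ_c) = 0.649 / (1 + 0.0560 × 10.1) = 0.649 / 1.566 = 0.4145.
Substrate removed = Q·(S₀ − S) = 1320 m³/d × (1780 − 3.22) g/m³ = 2.35×10^6 g/d = 2345 kg/d.
Net biomass production P_X = Y_obs × Q·(S₀ − S) = 0.4145 × 2345 = 972.2 kg VSS/d.

P_X ≈ 972 kg VSS/d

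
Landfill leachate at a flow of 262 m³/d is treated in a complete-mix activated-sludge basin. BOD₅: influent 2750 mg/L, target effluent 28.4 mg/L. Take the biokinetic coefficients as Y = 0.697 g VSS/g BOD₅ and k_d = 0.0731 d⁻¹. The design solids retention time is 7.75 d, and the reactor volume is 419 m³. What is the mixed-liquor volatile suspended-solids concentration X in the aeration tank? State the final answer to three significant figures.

X ≈ 5870 mg/L

X = Y·Q·ΔS·θ_c / [V·(1 + k_d θ_c)] = 0.697 × 262 × (2750 − 28.4) × 7.75 / [419 × (1 + 0.0731 × 7.75)] = 5868 mg/L.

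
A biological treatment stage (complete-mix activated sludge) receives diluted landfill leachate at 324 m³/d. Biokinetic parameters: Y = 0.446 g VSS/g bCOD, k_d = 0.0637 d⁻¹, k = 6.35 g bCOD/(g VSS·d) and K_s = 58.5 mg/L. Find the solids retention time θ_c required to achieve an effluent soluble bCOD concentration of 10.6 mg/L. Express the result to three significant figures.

At the target effluent, Y k S/(K_s+S) = 0.446×6.35×10.6/69.10 = 0.4344 d⁻¹.
1/θ_c = 0.4344 − 0.0637 = 0.3707 d⁻¹, so θ_c = 2.697 d.

θ_c ≈ 2.70 d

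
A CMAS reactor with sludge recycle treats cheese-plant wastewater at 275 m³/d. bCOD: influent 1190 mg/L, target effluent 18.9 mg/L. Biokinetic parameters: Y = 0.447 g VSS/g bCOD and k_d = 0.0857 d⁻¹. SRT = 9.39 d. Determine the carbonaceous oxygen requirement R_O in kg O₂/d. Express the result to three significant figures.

R_O ≈ 209 kg O₂/d

Y_obs = Y / (1 + k_d θ_c) = 0.447 / (1 + 0.0857 × 9.39) = 0.447 / 1.805 = 0.2477.
Mass of bCOD removed per day: Q(S₀ − S) = 275 × 1171 g/m³ = 322.1 kg/d.
P_X = Y_obs·Q·(S₀ − S) = 0.2477 × 322.1 = 79.77 kg VSS/d.
Carbonaceous O₂ demand = substrate oxidised − cell-mass equivalent = 322.1 − 1.42 × 79.77 = 208.8 kg O₂/d.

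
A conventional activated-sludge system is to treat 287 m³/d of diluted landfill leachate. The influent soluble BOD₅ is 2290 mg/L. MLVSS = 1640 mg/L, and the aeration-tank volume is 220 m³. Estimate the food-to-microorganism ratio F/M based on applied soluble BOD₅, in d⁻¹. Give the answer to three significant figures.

Food-to-microorganism ratio F/M = Q S₀ / (V X) = 287 × 2290 / (220.0 × 1640) = 1.822 d⁻¹.

F/M ≈ 1.82 d⁻¹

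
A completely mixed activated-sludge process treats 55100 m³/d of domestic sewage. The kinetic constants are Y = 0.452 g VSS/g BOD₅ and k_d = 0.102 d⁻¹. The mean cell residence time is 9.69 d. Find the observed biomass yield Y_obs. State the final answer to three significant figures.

Y_obs = Y / (1 + k_d θ_c) = 0.452 / (1 + 0.102 × 9.69) = 0.452 / 1.988 = 0.2273.

Y_obs ≈ 0.227 g VSS/g BOD₅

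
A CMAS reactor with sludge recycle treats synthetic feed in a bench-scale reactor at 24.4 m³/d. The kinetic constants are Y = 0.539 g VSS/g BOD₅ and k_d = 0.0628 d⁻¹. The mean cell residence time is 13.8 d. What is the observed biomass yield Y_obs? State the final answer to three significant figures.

Y_obs ≈ 0.289 g VSS/g BOD₅

Correct the yield for decay: Y_obs = Y/(1 + k_d θ_c) = 0.539 / (1 + 0.0628 × 13.8) = 0.539 / 1.867 = 0.2888.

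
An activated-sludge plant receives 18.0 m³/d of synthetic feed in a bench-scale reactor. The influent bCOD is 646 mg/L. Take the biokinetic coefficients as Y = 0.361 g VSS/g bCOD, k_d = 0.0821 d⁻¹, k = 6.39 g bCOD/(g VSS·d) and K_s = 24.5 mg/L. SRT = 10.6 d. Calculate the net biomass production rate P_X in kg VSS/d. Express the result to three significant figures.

P_X ≈ 2.24 kg VSS/d

Effluent substrate depends only on kinetics and SRT: S = K_s(1 + k_d θ_c) / [θ_c(Yk − k_d) − 1] = 24.5 × (1 + 0.0821 × 10.6) / [10.6 × (0.361 × 6.39 − 0.0821) − 1] = 45.82 / 22.58 = 2.029 mg/L.
Correct the yield for decay: Y_obs = Y/(1 + k_d θ_c) = 0.361 / (1 + 0.0821 × 10.6) = 0.361 / 1.870 = 0.1930.
Substrate removed = Q·(S₀ − S) = 18.0 m³/d × (646 − 2.03) g/m³ = 1.16×10^4 g/d = 11.59 kg/d.
Net biomass production P_X = Y_obs × Q·(S₀ − S) = 0.1930 × 11.59 = 2.237 kg VSS/d.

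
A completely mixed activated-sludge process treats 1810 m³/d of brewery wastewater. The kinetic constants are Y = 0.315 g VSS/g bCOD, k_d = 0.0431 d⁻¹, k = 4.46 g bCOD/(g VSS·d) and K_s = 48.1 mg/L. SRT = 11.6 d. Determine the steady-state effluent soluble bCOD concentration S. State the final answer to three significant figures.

Effluent substrate depends only on kinetics and SRT: S = K_s(1 + k_d θ_c) / [θ_c(Yk − k_d) − 1] = 48.1 × (1 + 0.0431 × 11.6) / [11.6 × (0.315 × 4.46 − 0.0431) − 1] = 72.15 / 14.80 = 4.876 mg/L.

S ≈ 4.88 mg/L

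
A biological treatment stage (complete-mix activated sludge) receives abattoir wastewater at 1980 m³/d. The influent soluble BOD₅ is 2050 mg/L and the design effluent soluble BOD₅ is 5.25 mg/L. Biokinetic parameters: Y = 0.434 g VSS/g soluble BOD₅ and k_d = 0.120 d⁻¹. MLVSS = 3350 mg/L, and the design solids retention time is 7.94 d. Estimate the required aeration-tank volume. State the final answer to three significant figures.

V ≈ 2130 m³

Rearranging the biomass balance for a CMAS with decay, V = Y·Q·ΔS·θ_c / [X·(1+k_d θ_c)] = 0.434 × 1980 × (2050 − 5.25) × 7.94 / [3350 × (1 + 0.120 × 7.94)] = 1.4×10^7 / 6542 = 2133 m³.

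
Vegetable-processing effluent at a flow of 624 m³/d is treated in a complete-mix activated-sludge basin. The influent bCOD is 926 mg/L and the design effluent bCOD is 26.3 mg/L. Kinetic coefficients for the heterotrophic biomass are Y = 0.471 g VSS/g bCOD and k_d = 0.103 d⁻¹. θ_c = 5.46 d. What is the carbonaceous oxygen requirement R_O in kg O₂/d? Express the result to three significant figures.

Y_obs = Y / (1 + k_d θ_c) = 0.471 / (1 + 0.103 × 5.46) = 0.471 / 1.562 = 0.3015.
ΔS = 926 − 26.3 = 899.7 mg/L, so the substrate removal rate is 624 × 899.7/1000 = 561.4 kg bCOD/d.
P_X = Y_obs·Q·(S₀ − S) = 0.3015 × 561.4 = 169.2 kg VSS/d.
R_O = Q·(S₀ − S) − 1.42·P_X = 561.4 − 1.42 × 169.2 = 321.1 kg O₂/d.

R_O ≈ 321 kg O₂/d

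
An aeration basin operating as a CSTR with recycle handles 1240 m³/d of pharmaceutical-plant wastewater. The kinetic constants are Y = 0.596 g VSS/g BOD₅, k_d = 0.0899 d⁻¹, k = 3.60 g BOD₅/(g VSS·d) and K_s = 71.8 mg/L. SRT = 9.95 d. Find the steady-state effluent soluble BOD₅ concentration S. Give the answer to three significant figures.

Effluent substrate depends only on kinetics and SRT: S = K_s(1 + k_d θ_c) / [θ_c(Yk − k_d) − 1] = 71.8 × (1 + 0.0899 × 9.95) / [9.95 × (0.596 × 3.60 − 0.0899) − 1] = 136.0 / 19.45 = 6.992 mg/L.

S ≈ 6.99 mg/L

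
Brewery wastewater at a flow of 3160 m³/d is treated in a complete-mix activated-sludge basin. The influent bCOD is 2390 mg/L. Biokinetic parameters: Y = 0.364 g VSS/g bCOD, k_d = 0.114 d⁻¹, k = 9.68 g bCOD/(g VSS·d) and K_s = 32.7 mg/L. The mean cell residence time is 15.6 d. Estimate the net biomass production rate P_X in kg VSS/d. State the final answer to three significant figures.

P_X ≈ 989 kg VSS/d

For a completely mixed reactor with recycle the Lawrence–McCarty relation gives S = K_s·(1 + k_d·θ_c) / [θ_c·(Y·k − k_d) − 1] = 32.7 × (1 + 0.114 × 15.6) / [15.6 × (0.364 × 9.68 − 0.114) − 1] = 90.85 / 52.19 = 1.741 mg/L.
Y_obs = Y / (1 + k_d θ_c) = 0.364 / (1 + 0.114 × 15.6) = 0.364 / 2.778 = 0.1310.
ΔS = 2390 − 1.74 = 2388 mg/L, so the substrate removal rate is 3160 × 2388/1000 = 7547 kg bCOD/d.
So the net sludge growth is P_X = 0.1310 × 7547 = 988.7 kg VSS/d.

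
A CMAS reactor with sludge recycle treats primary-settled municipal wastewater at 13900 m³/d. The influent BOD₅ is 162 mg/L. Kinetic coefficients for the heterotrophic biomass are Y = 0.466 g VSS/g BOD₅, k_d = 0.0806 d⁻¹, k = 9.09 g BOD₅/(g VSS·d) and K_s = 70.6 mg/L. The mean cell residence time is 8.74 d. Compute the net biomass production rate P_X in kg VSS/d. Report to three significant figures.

For a completely mixed reactor with recycle the Lawrence–McCarty relation gives S = K_s·(1 + k_d·θ_c) / [θ_c·(Y·k − k_d) − 1] = 70.6 × (1 + 0.0806 × 8.74) / [8.74 × (0.466 × 9.09 − 0.0806) − 1] = 120.3 / 35.32 = 3.407 mg/L.
Correct the yield for decay: Y_obs = Y/(1 + k_d θ_c) = 0.466 / (1 + 0.0806 × 8.74) = 0.466 / 1.704 = 0.2734.
Q·(S₀ − S) = 13900 × (162 − 3.41) × 10⁻³ = 2204 kg/d removed.
Biomass produced: P_X = Y_obs·Q·ΔS = 0.2734 × 2204 ≈ 602.7 kg VSS/d.

P_X ≈ 603 kg VSS/d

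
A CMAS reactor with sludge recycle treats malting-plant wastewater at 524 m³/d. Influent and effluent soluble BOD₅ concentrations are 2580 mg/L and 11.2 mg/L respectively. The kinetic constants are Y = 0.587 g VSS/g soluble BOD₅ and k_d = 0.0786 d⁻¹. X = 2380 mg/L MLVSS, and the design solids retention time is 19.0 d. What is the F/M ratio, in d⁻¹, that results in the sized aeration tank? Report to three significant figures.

F/M ≈ 0.225 d⁻¹

Rearranging the biomass balance for a CMAS with decay, V = Y·Q·ΔS·θ_c / [X·(1+k_d θ_c)] = 0.587 × 524 × (2580 − 11.2) × 19.0 / [2380 × (1 + 0.0786 × 19.0)] = 1.5×10^7 / 5934 = 2530 m³.
Food-to-microorganism ratio F/M = Q S₀ / (V X) = 524 × 2580 / (2530 × 2380) = 0.2245 d⁻¹.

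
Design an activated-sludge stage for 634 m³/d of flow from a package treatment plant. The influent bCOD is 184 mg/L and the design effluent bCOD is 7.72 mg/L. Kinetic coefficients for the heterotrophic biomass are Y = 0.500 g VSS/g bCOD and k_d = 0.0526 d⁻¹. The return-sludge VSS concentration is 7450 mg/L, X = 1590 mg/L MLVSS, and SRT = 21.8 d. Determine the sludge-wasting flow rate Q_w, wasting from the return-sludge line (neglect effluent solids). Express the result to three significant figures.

Q_w ≈ 3.49 m³/d

From the SRT design equation V = Y Q (S₀−S) θ_c / [X (1 + k_d θ_c)] = 0.500 × 634 × (184 − 7.72) × 21.8 / [1590 × (1 + 0.0526 × 21.8)] = 1.22×10^6 / 3413 = 356.9 m³.
Wasting from the return line (neglecting effluent solids): Q_w = V·X / (θ_c·X_r) = 356.9 × 1590 / (21.8 × 7450) = 3.494 m³/d.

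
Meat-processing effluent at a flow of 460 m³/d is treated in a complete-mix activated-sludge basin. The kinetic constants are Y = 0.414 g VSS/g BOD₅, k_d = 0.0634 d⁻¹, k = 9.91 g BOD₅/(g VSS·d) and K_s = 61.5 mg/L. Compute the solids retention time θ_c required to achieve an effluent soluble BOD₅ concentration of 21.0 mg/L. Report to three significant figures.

θ_c ≈ 1.02 d

From 1/θ_c = Y·k·S/(K_s + S) − k_d: Y·k·S/(K_s+S) = 0.414 × 9.91 × 21.0 / (61.5 + 21.0) = 1.044 d⁻¹.
θ_c = 1/(μ − k_d) = 1/(1.044 − 0.0634) = 1/0.9809 = 1.019 d.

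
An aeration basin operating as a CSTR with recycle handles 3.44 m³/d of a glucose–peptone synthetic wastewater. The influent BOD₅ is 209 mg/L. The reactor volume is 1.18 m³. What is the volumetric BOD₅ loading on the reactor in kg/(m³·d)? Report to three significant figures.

Volumetric loading L_v = Q·S₀ / V = 3.44 × 209 g/m³ / 1.180 m³ = 609.3 g/(m³·d) = 0.6093 kg BOD₅/(m³·d).

L_v ≈ 0.609 kg BOD₅/(m³·d)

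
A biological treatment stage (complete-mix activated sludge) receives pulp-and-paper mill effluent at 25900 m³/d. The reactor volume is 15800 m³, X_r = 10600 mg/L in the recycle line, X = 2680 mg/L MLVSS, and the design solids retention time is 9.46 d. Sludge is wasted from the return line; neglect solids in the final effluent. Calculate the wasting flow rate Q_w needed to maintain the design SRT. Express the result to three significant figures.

Q_w ≈ 422 m³/d

Q_w = (V·X)/(θ_c X_r) = 15800 × 2680 / (9.46 × 10600) = 422.3 m³/d.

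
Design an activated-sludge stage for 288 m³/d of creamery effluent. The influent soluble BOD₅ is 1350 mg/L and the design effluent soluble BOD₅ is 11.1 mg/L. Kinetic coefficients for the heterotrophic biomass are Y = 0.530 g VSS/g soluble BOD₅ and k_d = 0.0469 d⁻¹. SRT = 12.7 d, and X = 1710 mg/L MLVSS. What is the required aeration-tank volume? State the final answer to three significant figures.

Rearranging the biomass balance for a CMAS with decay, V = Y·Q·ΔS·θ_c / [X·(1+k_d θ_c)] = 0.530 × 288 × (1350 − 11.1) × 12.7 / [1710 × (1 + 0.0469 × 12.7)] = 2.6×10^6 / 2729 = 951.2 m³.

V ≈ 951 m³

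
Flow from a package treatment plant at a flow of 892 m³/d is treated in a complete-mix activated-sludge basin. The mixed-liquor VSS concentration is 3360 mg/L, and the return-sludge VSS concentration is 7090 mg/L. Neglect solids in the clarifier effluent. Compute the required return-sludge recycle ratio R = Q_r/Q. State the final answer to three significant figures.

R = Q_r/Q = X/(X_r − X) = 3360 / (7090 − 3360) = 0.9008.

R ≈ 0.901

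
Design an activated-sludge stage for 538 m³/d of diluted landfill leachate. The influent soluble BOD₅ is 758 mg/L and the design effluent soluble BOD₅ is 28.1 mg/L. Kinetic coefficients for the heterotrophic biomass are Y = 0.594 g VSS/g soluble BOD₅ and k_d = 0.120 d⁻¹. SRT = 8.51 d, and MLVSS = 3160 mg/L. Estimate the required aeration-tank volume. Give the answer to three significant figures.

V ≈ 311 m³

Steady-state biomass mass balance: V·X·(1 + k_d·θ_c) = Y·Q·(S₀ − S)·θ_c, so V = 0.594 × 538 × (758 − 28.1) × 8.51 / [3160 × (1 + 0.120 × 8.51)] = 1.99×10^6 / 6387 = 310.8 m³.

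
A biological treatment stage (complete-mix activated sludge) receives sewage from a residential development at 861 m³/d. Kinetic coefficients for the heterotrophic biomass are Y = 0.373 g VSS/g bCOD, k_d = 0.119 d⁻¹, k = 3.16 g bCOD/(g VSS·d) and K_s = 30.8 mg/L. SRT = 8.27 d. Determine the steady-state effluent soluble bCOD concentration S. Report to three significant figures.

S ≈ 7.87 mg/L

For a completely mixed reactor with recycle the Lawrence–McCarty relation gives S = K_s·(1 + k_d·θ_c) / [θ_c·(Y·k − k_d) − 1] = 30.8 × (1 + 0.119 × 8.27) / [8.27 × (0.373 × 3.16 − 0.119) − 1] = 61.11 / 7.764 = 7.872 mg/L.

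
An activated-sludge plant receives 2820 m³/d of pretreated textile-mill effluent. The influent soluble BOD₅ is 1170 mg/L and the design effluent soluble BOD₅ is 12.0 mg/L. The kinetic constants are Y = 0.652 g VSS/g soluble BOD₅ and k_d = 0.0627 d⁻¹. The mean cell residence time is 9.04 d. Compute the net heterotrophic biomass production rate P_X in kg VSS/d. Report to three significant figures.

Y_obs = Y / (1 + k_d θ_c) = 0.652 / (1 + 0.0627 × 9.04) = 0.652 / 1.567 = 0.4161.
Substrate removed = Q·(S₀ − S) = 2820 m³/d × (1170 − 12.0) g/m³ = 3.27×10^6 g/d = 3266 kg/d.
Biomass produced: P_X = Y_obs·Q·ΔS = 0.4161 × 3266 ≈ 1359 kg VSS/d.

P_X ≈ 1360 kg VSS/d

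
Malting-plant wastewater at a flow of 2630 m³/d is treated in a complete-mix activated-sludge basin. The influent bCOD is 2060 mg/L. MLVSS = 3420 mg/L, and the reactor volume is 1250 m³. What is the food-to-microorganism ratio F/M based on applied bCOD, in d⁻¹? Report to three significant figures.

F/M ≈ 1.27 d⁻¹

Food-to-microorganism ratio F/M = Q S₀ / (V X) = 2630 × 2060 / (1250 × 3420) = 1.267 d⁻¹.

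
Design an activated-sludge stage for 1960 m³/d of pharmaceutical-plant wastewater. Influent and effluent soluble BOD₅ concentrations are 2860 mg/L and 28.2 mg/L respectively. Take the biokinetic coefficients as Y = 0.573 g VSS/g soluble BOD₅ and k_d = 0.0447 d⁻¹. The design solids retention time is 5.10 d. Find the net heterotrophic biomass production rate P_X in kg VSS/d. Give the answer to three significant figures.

Correct the yield for decay: Y_obs = Y/(1 + k_d θ_c) = 0.573 / (1 + 0.0447 × 5.10) = 0.573 / 1.228 = 0.4666.
Q·(S₀ − S) = 1960 × (2860 − 28.2) × 10⁻³ = 5550 kg/d removed.
Biomass produced: P_X = Y_obs·Q·ΔS = 0.4666 × 5550 ≈ 2590 kg VSS/d.

P_X ≈ 2590 kg VSS/d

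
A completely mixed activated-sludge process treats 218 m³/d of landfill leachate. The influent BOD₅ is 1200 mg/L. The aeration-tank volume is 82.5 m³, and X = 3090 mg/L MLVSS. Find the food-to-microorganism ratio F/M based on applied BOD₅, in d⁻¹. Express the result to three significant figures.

F/M ≈ 1.03 d⁻¹

F/M = applied load / biomass = Q·S₀/(V·X) = 218 × 1200 / (82.50 × 3090) = 1.026 d⁻¹.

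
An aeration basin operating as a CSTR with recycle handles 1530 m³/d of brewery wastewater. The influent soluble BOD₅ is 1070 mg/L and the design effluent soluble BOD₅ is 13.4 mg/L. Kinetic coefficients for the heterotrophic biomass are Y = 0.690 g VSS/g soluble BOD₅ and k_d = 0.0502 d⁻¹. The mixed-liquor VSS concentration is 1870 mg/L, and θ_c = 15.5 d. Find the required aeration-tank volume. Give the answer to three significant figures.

Rearranging the biomass balance for a CMAS with decay, V = Y·Q·ΔS·θ_c / [X·(1+k_d θ_c)] = 0.690 × 1530 × (1070 − 13.4) × 15.5 / [1870 × (1 + 0.0502 × 15.5)] = 1.73×10^7 / 3325 = 5200 m³.

V ≈ 5200 m³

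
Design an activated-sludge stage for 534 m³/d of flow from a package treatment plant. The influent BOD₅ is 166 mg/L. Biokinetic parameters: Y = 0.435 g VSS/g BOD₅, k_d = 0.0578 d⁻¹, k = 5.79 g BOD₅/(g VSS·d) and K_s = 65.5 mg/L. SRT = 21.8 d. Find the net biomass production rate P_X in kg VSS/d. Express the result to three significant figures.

P_X ≈ 16.8 kg VSS/d

For a completely mixed reactor with recycle the Lawrence–McCarty relation gives S = K_s·(1 + k_d·θ_c) / [θ_c·(Y·k − k_d) − 1] = 65.5 × (1 + 0.0578 × 21.8) / [21.8 × (0.435 × 5.79 − 0.0578) − 1] = 148.0 / 52.65 = 2.812 mg/L.
Y_obs = Y / (1 + k_d θ_c) = 0.435 / (1 + 0.0578 × 21.8) = 0.435 / 2.260 = 0.1925.
Substrate removed = Q·(S₀ − S) = 534 m³/d × (166 − 2.81) g/m³ = 8.71×10^4 g/d = 87.14 kg/d.
Net biomass production P_X = Y_obs × Q·(S₀ − S) = 0.1925 × 87.14 = 16.77 kg VSS/d.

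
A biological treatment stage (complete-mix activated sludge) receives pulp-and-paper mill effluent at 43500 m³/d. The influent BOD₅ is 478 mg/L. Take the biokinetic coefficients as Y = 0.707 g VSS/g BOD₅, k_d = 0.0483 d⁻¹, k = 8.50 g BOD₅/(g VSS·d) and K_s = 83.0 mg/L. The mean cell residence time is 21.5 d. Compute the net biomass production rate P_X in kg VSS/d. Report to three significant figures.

P_X ≈ 7190 kg VSS/d

From the Monod/SRT balance for a CMAS, S = K_s·(1+k_d θ_c)/[θ_c·(Y k − k_d) − 1] = 83.0 × (1 + 0.0483 × 21.5) / [21.5 × (0.707 × 8.50 − 0.0483) − 1] = 169.2 / 127.2 = 1.330 mg/L.
Observed yield with endogenous decay: Y_obs = Y / (1 + k_d·θ_c) = 0.707 / (1 + 0.0483 × 21.5) = 0.707 / 2.038 = 0.3468 g VSS/g BOD₅.
Substrate removed = Q·(S₀ − S) = 43500 m³/d × (478 − 1.33) g/m³ = 2.07×10^7 g/d = 20735 kg/d.
So the net sludge growth is P_X = 0.3468 × 20735 = 7192 kg VSS/d.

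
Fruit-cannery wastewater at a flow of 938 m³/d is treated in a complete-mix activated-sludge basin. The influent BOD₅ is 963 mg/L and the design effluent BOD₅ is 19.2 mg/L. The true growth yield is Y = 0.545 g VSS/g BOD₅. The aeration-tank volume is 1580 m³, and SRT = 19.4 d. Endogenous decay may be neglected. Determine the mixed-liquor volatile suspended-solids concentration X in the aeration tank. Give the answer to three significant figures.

From V·X = Y·Q·(S₀ − S)·θ_c (decay neglected): X = 0.545 × 938 × (963 − 19.2) × 19.4 / 1580 = 5924 mg/L.

X ≈ 5920 mg/L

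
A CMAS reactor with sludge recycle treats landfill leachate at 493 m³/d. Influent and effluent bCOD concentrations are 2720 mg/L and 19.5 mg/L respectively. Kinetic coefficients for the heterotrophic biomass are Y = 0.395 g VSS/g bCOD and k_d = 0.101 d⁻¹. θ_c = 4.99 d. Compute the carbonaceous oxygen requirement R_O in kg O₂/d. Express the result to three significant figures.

The observed yield is Y_obs = Y/(1 + k_d·θ_c) = 0.395 / (1 + 0.101 × 4.99) = 0.395 / 1.504 = 0.2626 g VSS per g bCOD removed.
Q·(S₀ − S) = 493 × (2720 − 19.5) × 10⁻³ = 1331 kg/d removed.
P_X = Y_obs·Q·(S₀ − S) = 0.2626 × 1331 = 349.7 kg VSS/d.
R_O = Q·(S₀ − S) − 1.42·P_X = 1331 − 1.42 × 349.7 = 834.8 kg O₂/d.

R_O ≈ 835 kg O₂/d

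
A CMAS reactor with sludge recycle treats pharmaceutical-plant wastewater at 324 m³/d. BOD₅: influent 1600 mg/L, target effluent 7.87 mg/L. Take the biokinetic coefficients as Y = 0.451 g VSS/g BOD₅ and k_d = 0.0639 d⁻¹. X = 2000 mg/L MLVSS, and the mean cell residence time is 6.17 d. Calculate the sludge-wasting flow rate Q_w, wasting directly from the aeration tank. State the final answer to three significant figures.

Q_w ≈ 83.4 m³/d

Steady-state biomass mass balance: V·X·(1 + k_d·θ_c) = Y·Q·(S₀ − S)·θ_c, so V = 0.451 × 324 × (1600 − 7.87) × 6.17 / [2000 × (1 + 0.0639 × 6.17)] = 1.44×10^6 / 2789 = 514.8 m³.
Wasting from the aeration tank: Q_w = V / θ_c = 514.8 / 6.17 = 83.43 m³/d.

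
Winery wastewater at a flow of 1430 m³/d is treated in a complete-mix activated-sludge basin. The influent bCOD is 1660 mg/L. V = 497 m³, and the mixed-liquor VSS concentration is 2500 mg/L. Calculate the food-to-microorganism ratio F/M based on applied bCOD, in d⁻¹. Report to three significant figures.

F/M ≈ 1.91 d⁻¹

Food-to-microorganism ratio F/M = Q S₀ / (V X) = 1430 × 1660 / (497.0 × 2500) = 1.911 d⁻¹.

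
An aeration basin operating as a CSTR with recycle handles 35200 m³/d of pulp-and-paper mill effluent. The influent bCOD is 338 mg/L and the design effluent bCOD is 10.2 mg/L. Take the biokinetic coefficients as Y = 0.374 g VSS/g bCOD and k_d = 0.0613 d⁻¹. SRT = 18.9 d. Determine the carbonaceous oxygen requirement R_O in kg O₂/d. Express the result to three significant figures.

The observed yield is Y_obs = Y/(1 + k_d·θ_c) = 0.374 / (1 + 0.0613 × 18.9) = 0.374 / 2.159 = 0.1733 g VSS per g bCOD removed.
Q·(S₀ − S) = 35200 × (338 − 10.2) × 10⁻³ = 11539 kg/d removed.
P_X = Y_obs·Q·(S₀ − S) = 0.1733 × 11539 = 1999 kg VSS/d.
R_O = Q·(S₀ − S) − 1.42·P_X = 11539 − 1.42 × 1999 = 8700 kg O₂/d.

R_O ≈ 8700 kg O₂/d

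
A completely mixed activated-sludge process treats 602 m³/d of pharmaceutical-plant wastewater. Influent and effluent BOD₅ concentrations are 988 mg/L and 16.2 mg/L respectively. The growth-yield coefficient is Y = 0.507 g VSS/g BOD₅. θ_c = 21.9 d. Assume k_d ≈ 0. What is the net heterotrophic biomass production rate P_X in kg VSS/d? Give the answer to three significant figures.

P_X ≈ 297 kg VSS/d

With endogenous decay neglected, the observed yield equals the true yield: Y_obs = Y = 0.507 g VSS/g BOD₅.
Mass of BOD₅ removed per day: Q(S₀ − S) = 602 × 971.8 g/m³ = 585.0 kg/d.
Biomass produced: P_X = Y_obs·Q·ΔS = 0.5070 × 585.0 ≈ 296.6 kg VSS/d.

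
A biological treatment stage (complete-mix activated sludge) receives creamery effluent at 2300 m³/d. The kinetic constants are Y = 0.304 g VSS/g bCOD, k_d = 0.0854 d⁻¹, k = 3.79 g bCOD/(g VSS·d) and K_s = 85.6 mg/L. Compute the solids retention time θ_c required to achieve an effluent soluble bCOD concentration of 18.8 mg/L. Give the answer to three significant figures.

θ_c ≈ 8.19 d

From 1/θ_c = Y·k·S/(K_s + S) − k_d: Y·k·S/(K_s+S) = 0.304 × 3.79 × 18.8 / (85.6 + 18.8) = 0.2075 d⁻¹.
1/θ_c = 0.2075 − 0.0854 = 0.1221 d⁻¹, so θ_c = 8.192 d.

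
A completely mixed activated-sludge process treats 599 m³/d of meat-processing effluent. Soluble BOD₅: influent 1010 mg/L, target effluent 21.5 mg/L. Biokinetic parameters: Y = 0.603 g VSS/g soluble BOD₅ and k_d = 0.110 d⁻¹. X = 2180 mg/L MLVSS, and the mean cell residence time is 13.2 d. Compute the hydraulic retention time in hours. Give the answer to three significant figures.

Rearranging the biomass balance for a CMAS with decay, V = Y·Q·ΔS·θ_c / [X·(1+k_d θ_c)] = 0.603 × 599 × (1010 − 21.5) × 13.2 / [2180 × (1 + 0.110 × 13.2)] = 4.71×10^6 / 5345 = 881.7 m³.
HRT = V/Q = 881.7 m³ / 599 m³·d⁻¹ = 1.472 d × 24 = 35.33 h.

τ ≈ 35.3 h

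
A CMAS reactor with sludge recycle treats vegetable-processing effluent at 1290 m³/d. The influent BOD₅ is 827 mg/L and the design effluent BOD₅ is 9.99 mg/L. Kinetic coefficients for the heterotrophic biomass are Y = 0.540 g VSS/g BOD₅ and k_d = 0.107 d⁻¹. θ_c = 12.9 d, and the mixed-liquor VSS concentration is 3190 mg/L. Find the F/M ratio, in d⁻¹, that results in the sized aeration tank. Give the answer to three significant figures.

F/M ≈ 0.346 d⁻¹

From the SRT design equation V = Y Q (S₀−S) θ_c / [X (1 + k_d θ_c)] = 0.540 × 1290 × (827 − 9.99) × 12.9 / [3190 × (1 + 0.107 × 12.9)] = 7.34×10^6 / 7593 = 966.9 m³.
F/M = applied load / biomass = Q·S₀/(V·X) = 1290 × 827 / (966.9 × 3190) = 0.3459 d⁻¹.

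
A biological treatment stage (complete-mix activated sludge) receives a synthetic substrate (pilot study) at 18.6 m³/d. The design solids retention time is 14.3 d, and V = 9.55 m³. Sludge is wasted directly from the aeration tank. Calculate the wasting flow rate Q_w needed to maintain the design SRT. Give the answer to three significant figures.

Q_w ≈ 0.668 m³/d

For wasting at MLVSS concentration, Q_w = V/θ_c = 9.550/14.3 = 0.6678 m³/d.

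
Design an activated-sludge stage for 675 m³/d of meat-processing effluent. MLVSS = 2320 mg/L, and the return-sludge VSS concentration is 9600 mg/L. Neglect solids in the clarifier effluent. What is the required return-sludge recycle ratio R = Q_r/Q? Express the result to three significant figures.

R ≈ 0.319

Mass balance around the secondary clarifier (neglecting effluent solids): R = X / (X_r − X) = 2320 / (9600 − 2320) = 0.3187.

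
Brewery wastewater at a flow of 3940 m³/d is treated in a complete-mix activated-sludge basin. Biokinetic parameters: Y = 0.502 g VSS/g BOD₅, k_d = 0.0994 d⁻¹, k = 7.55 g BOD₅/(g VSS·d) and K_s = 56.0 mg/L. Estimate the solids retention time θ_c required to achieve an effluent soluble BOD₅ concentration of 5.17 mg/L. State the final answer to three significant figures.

θ_c ≈ 4.53 d

At the target effluent, Y k S/(K_s+S) = 0.502×7.55×5.17/61.17 = 0.3203 d⁻¹.
1/θ_c = 0.3203 − 0.0994 = 0.2209 d⁻¹, so θ_c = 4.526 d.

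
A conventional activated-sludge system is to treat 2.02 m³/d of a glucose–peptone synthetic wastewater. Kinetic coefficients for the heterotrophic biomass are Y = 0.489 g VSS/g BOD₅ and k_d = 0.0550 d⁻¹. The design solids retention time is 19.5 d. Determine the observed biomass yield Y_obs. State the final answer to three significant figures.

Y_obs ≈ 0.236 g VSS/g BOD₅

Y_obs = Y / (1 + k_d θ_c) = 0.489 / (1 + 0.0550 × 19.5) = 0.489 / 2.072 = 0.2359.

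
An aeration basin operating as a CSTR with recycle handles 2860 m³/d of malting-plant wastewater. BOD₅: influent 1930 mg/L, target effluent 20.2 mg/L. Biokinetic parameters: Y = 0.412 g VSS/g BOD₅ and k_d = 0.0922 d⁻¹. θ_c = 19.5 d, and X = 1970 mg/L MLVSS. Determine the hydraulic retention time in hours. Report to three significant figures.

τ ≈ 66.8 h

Steady-state biomass mass balance: V·X·(1 + k_d·θ_c) = Y·Q·(S₀ − S)·θ_c, so V = 0.412 × 2860 × (1930 − 20.2) × 19.5 / [1970 × (1 + 0.0922 × 19.5)] = 4.39×10^7 / 5512 = 7961 m³.
τ = V/Q = 7961/2860 = 2.784 d, or 66.81 h.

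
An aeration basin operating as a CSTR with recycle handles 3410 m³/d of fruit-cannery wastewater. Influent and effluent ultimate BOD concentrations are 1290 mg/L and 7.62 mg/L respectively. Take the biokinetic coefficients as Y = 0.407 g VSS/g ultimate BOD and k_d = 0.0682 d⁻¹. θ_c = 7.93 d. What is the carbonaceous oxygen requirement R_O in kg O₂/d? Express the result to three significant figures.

Y_obs = Y / (1 + k_d θ_c) = 0.407 / (1 + 0.0682 × 7.93) = 0.407 / 1.541 = 0.2641.
Mass of ultimate BOD removed per day: Q(S₀ − S) = 3410 × 1282 g/m³ = 4373 kg/d.
P_X = Y_obs·Q·(S₀ − S) = 0.2641 × 4373 = 1155 kg VSS/d.
R_O = Q·ΔS − 1.42 P_X = 4373 − 1640 = 2733 kg O₂/d.

R_O ≈ 2730 kg O₂/d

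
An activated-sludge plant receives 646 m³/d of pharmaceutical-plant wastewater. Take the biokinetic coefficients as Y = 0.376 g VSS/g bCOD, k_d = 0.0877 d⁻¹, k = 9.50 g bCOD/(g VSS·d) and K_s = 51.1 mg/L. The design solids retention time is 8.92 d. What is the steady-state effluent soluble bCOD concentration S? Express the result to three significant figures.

S ≈ 3.03 mg/L

Effluent substrate depends only on kinetics and SRT: S = K_s(1 + k_d θ_c) / [θ_c(Yk − k_d) − 1] = 51.1 × (1 + 0.0877 × 8.92) / [8.92 × (0.376 × 9.50 − 0.0877) − 1] = 91.07 / 30.08 = 3.028 mg/L.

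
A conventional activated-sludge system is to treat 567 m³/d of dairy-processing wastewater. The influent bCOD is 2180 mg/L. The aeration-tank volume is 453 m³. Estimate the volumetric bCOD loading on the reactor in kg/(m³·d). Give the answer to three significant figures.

L_v ≈ 2.73 kg bCOD/(m³·d)

Volumetric loading L_v = Q·S₀ / V = 567 × 2180 g/m³ / 453.0 m³ = 2729 g/(m³·d) = 2.729 kg bCOD/(m³·d).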